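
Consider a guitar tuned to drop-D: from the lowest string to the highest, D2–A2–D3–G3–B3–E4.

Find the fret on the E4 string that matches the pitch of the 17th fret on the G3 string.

G3 at fret 17 is G3 + 17 semitones = C5.
The open E4 string is 9 semitones above the open G3, so the same pitch on the E4 string lies at fret 17 − 9 = 8.

8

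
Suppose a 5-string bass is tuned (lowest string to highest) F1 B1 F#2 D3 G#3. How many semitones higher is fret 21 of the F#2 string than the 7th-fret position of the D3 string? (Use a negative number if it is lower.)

F#2 at fret 21 → D#4 (MIDI 63); D3 at fret 7 → A3 (MIDI 57).
63 − 57 = 6, so the two pitches are 6 semitones apart.

6 semitones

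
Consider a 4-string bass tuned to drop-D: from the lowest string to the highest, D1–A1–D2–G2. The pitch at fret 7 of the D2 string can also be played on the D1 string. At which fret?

Fret 7 on D2 is MIDI 38 + 7 = 45 (A2). On the D1 string (open MIDI 26), that pitch is 45 − 26 = fret 19.

19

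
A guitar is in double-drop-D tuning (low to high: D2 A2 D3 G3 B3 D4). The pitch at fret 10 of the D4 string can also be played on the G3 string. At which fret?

D4 at fret 10 is D4 + 10 semitones = C5.
The open G3 string is 7 semitones below the open D4, so the same pitch on the G3 string lies at fret 10 + 7 = 17.

17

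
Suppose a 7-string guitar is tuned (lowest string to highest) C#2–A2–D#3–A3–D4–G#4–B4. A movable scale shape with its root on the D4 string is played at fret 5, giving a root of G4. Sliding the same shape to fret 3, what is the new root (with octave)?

Moving from fret 5 to fret 3 shifts the root by -2 semitones.
G4 down 2 semitones is F4.

F4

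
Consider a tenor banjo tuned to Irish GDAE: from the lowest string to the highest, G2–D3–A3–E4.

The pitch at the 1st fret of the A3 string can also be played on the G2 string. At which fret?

Fret 1 on A3 is MIDI 57 + 1 = 58 (A#3). On the G2 string (open MIDI 43), that pitch is 58 − 43 = fret 15.

15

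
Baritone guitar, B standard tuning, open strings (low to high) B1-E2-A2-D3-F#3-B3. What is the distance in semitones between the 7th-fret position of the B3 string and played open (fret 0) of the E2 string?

B3 at fret 7 → F#4 (MIDI 66); E2 at fret 0 → E2 (MIDI 40).
66 − 40 = 26, so the two pitches are 26 semitones apart, with F#4 the higher.

26 semitones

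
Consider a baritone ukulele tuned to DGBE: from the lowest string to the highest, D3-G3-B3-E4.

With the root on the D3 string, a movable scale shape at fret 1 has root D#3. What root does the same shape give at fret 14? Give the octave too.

E4

Moving from fret 1 to fret 14 shifts the root by 13 semitones.
D#3 up 13 semitones is E4.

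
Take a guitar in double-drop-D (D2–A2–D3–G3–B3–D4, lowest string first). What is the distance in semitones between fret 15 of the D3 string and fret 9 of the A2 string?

11 semitones

D3 at fret 15 → F4 (MIDI 65); A2 at fret 9 → F♯3 (MIDI 54).
65 − 54 = 11, so the two pitches are 11 semitones apart, with F4 the higher.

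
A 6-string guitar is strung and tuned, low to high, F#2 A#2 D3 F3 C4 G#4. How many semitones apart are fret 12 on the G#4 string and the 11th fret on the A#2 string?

23 semitones

G#4 at fret 12 → G#5 (MIDI 80); A#2 at fret 11 → A3 (MIDI 57).
80 − 57 = 23, so the two pitches are 23 semitones apart, with G#5 the higher.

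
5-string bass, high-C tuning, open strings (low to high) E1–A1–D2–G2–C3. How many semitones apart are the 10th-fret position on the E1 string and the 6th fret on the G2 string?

11 semitones

E1 at fret 10 → D2 (MIDI 38); G2 at fret 6 → C#3 (MIDI 49).
38 − 49 = -11, so the two pitches are 11 semitones apart, with C#3 the higher.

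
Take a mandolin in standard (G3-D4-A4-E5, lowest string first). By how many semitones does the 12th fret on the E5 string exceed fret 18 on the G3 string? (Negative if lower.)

E5 at fret 12 → E6 (MIDI 88); G3 at fret 18 → C#5 (MIDI 73).
88 − 73 = 15, so the two pitches are 15 semitones apart.

15 semitones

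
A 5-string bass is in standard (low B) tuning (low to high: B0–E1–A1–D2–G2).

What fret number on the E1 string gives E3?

24

E3 is 24 semitones above the open E1 (E–F–F#–G–…–D–D#–E), so it sits at fret 24.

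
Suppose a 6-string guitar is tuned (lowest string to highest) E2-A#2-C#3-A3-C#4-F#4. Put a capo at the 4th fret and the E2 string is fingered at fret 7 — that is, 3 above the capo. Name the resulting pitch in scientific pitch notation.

B2

The capo raises the open E2 by 4 semitones to G#2; fretting 3 more gives E2 + 4 + 3 = E2 + 7 semitones = B2.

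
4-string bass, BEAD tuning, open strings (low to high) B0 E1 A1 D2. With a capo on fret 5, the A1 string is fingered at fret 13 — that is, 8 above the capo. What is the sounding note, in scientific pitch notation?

A#2

The capo raises the open A1 by 5 semitones to D2; fretting 8 more gives A1 + 5 + 8 = A1 + 13 semitones = A#2.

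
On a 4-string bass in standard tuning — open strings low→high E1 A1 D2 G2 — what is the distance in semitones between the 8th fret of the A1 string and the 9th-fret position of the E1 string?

A1 at fret 8 → F2 (MIDI 41); E1 at fret 9 → C#2 (MIDI 37).
41 − 37 = 4, so the two pitches are 4 semitones apart, with F2 the higher.

4 semitones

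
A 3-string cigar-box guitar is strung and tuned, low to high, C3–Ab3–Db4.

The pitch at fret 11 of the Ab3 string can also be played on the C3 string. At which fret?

Ab3 at fret 11 is Ab3 + 11 semitones = G4.
The open C3 string is 8 semitones below the open Ab3, so the same pitch on the C3 string lies at fret 11 + 8 = 19.

19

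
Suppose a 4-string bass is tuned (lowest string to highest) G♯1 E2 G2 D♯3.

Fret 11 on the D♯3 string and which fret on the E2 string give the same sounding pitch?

22

Fret 11 on D♯3 is MIDI 51 + 11 = 62 (D4). On the E2 string (open MIDI 40), that pitch is 62 − 40 = fret 22.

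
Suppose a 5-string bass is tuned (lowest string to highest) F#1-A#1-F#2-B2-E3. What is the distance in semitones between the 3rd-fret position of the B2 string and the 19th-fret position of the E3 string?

B2 at fret 3 → D3 (MIDI 50); E3 at fret 19 → B4 (MIDI 71).
50 − 71 = -21, so the two pitches are 21 semitones apart, with B4 the higher.

21 semitones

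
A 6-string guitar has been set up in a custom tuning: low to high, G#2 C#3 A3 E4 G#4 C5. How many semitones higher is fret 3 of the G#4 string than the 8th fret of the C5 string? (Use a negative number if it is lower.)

-9 semitones

G#4 at fret 3 → B4 (MIDI 71); C5 at fret 8 → G#5 (MIDI 80).
71 − 80 = -9, so the two pitches are 9 semitones apart.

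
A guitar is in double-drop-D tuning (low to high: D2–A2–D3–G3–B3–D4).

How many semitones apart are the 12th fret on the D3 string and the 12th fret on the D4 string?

D3 at fret 12 → D4 (MIDI 62); D4 at fret 12 → D5 (MIDI 74).
62 − 74 = -12, so the two pitches are 12 semitones apart, with D5 the higher.

12 semitones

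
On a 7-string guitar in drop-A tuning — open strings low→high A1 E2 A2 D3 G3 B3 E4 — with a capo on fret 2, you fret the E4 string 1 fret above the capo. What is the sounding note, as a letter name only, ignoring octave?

The capo raises the open E4 by 2 semitones to F#4; fretting 1 more gives E4 + 2 + 1 = E4 + 3 semitones, landing on G.

G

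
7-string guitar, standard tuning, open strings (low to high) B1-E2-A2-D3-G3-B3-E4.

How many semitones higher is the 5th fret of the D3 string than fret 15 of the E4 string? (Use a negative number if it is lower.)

-24 semitones

D3 at fret 5 → G3 (MIDI 55); E4 at fret 15 → G5 (MIDI 79).
55 − 79 = -24, so the two pitches are 24 semitones apart.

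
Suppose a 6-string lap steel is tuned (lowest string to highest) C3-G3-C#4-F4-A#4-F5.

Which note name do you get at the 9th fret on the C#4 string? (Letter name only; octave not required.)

Each fret is one semitone, so C#4 + 9 = A#.
(Equivalently spelled Bb.)

A#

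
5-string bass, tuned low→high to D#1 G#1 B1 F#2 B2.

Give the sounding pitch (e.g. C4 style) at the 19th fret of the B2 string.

F#4

The open B2 string plus 19 semitones: B–C–C#–D–…–E–F–F#.
The walk passes from B into C 2 times, so the octave number goes from 2 to 4.
(Equivalently spelled Gb4.)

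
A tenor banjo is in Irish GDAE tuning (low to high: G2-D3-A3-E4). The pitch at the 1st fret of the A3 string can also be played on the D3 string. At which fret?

8

Fret 1 on A3 is MIDI 57 + 1 = 58 (A♯3). On the D3 string (open MIDI 50), that pitch is 58 − 50 = fret 8.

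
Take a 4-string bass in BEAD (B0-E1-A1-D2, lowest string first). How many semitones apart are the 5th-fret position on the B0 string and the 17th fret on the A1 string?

B0 at fret 5 → E1 (MIDI 28); A1 at fret 17 → D3 (MIDI 50).
28 − 50 = -22, so the two pitches are 22 semitones apart, with D3 the higher.

22 semitones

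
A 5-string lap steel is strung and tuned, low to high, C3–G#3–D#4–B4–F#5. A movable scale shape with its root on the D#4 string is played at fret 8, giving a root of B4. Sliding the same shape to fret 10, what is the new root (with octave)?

C#5

Moving from fret 8 to fret 10 shifts the root by 2 semitones.
B4 up 2 semitones is C#5.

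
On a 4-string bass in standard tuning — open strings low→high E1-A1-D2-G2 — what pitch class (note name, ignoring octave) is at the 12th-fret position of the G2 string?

G

Each fret is one semitone, so G2 + 12 = G.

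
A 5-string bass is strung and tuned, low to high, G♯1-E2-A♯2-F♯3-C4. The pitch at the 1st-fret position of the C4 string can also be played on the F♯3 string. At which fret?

C4 at fret 1 is C4 + 1 semitone = C♯4.
The open F♯3 string is 6 semitones below the open C4, so the same pitch on the F♯3 string lies at fret 1 + 6 = 7.

7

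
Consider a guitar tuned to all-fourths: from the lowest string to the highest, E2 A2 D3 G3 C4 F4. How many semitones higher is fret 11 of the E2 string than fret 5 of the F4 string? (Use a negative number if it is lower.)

-19 semitones

E2 at fret 11 → D#3 (MIDI 51); F4 at fret 5 → A#4 (MIDI 70).
51 − 70 = -19, so the two pitches are 19 semitones apart.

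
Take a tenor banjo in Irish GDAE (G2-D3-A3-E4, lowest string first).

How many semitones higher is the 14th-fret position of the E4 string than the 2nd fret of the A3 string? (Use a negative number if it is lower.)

19 semitones

E4 at fret 14 → F#5 (MIDI 78); A3 at fret 2 → B3 (MIDI 59).
78 − 59 = 19, so the two pitches are 19 semitones apart.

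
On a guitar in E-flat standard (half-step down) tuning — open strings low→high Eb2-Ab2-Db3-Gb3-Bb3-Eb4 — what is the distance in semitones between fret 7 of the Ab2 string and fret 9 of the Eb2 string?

Ab2 at fret 7 → Eb3 (MIDI 51); Eb2 at fret 9 → C3 (MIDI 48).
51 − 48 = 3, so the two pitches are 3 semitones apart, with Eb3 the higher.

3 semitones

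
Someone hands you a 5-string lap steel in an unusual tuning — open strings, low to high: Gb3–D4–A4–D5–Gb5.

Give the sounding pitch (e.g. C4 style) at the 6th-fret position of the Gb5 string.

C6

Each fret is one semitone, so Gb5 + 6 = C6.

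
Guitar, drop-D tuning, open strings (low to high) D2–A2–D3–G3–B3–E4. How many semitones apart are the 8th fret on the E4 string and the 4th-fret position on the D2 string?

30 semitones

E4 at fret 8 → C5 (MIDI 72); D2 at fret 4 → F♯2 (MIDI 42).
72 − 42 = 30, so the two pitches are 30 semitones apart, with C5 the higher.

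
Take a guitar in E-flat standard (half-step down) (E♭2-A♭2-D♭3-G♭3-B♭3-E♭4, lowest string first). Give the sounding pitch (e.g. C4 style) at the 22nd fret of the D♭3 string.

B4

D♭3 is MIDI 49. Adding 22 gives 71, which is B4.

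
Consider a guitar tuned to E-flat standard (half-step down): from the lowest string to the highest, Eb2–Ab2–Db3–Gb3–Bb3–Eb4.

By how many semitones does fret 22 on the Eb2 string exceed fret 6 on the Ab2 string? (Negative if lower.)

Eb2 at fret 22 → Db4 (MIDI 61); Ab2 at fret 6 → D3 (MIDI 50).
61 − 50 = 11, so the two pitches are 11 semitones apart.

11 semitones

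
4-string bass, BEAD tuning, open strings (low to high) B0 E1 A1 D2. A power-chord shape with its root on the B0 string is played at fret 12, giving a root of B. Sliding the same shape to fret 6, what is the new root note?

Moving from fret 12 to fret 6 shifts the root by -6 semitones.
B down 6 semitones is F.

F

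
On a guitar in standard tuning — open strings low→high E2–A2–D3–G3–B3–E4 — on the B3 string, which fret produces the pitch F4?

F4 is 6 semitones above the open B3 (B–C–C#–D–D#–E–F), so it sits at fret 6.

6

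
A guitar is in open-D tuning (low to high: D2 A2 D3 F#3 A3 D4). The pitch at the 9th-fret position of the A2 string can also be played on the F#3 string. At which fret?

0

Fret 9 on A2 is MIDI 45 + 9 = 54 (F#3). On the F#3 string (open MIDI 54), that pitch is 54 − 54 = fret 0.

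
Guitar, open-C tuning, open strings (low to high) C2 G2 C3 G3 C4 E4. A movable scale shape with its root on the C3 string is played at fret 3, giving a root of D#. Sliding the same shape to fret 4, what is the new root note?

Moving from fret 3 to fret 4 shifts the root by 1 semitone.
D# up 1 semitone is E.

E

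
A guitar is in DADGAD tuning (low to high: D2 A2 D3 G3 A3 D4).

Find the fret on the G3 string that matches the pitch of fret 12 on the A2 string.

2

Fret 12 on A2 is MIDI 45 + 12 = 57 (A3). On the G3 string (open MIDI 55), that pitch is 57 − 55 = fret 2.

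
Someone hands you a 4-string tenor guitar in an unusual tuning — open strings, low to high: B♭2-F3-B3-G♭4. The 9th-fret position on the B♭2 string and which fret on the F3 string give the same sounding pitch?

B♭2 at fret 9 is B♭2 + 9 semitones = G3.
The open F3 string is 7 semitones above the open B♭2, so the same pitch on the F3 string lies at fret 9 − 7 = 2.

2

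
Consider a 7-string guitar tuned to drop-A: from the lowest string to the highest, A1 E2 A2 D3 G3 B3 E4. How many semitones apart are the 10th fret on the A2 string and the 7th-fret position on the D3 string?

2 semitones

A2 at fret 10 → G3 (MIDI 55); D3 at fret 7 → A3 (MIDI 57).
55 − 57 = -2, so the two pitches are 2 semitones apart, with A3 the higher.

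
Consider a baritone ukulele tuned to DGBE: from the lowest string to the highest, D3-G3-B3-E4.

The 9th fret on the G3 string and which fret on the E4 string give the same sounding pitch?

Fret 9 on G3 is MIDI 55 + 9 = 64 (E4). On the E4 string (open MIDI 64), that pitch is 64 − 64 = fret 0.

0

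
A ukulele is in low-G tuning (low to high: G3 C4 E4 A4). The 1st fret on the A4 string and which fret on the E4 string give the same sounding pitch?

6

Fret 1 on A4 is MIDI 69 + 1 = 70 (A♯4). On the E4 string (open MIDI 64), that pitch is 70 − 64 = fret 6.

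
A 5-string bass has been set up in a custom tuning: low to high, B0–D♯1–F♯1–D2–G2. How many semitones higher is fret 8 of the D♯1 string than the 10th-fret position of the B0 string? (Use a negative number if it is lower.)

D♯1 at fret 8 → B1 (MIDI 35); B0 at fret 10 → A1 (MIDI 33).
35 − 33 = 2, so the two pitches are 2 semitones apart.

2 semitones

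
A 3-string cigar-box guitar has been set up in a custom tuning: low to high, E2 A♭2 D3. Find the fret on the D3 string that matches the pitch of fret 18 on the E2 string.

E2 at fret 18 is E2 + 18 semitones = B♭3.
The open D3 string is 10 semitones above the open E2, so the same pitch on the D3 string lies at fret 18 − 10 = 8.

8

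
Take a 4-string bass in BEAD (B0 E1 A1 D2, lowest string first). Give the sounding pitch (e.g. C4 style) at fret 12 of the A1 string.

A2

A1 is MIDI 33. Adding 12 gives 45, which is A2.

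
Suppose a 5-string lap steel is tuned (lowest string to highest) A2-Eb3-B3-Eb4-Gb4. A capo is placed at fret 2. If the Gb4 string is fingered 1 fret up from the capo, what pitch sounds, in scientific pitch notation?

The capo raises the open Gb4 by 2 semitones to Ab4; fretting 1 more gives Gb4 + 2 + 1 = Gb4 + 3 semitones = A4.

A4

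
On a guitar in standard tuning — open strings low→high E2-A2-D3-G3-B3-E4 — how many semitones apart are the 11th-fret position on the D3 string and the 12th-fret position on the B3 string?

D3 at fret 11 → C♯4 (MIDI 61); B3 at fret 12 → B4 (MIDI 71).
61 − 71 = -10, so the two pitches are 10 semitones apart, with B4 the higher.

10 semitones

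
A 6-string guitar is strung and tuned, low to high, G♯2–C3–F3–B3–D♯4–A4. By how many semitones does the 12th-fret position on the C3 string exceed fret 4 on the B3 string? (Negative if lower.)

C3 at fret 12 → C4 (MIDI 60); B3 at fret 4 → D♯4 (MIDI 63).
60 − 63 = -3, so the two pitches are 3 semitones apart.

-3 semitones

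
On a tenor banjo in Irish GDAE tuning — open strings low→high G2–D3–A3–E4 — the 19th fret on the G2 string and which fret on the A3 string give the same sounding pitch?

Fret 19 on G2 is MIDI 43 + 19 = 62 (D4). On the A3 string (open MIDI 57), that pitch is 62 − 57 = fret 5.

5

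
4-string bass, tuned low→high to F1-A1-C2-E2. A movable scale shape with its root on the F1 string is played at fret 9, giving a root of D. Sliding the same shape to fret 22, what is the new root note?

Moving from fret 9 to fret 22 shifts the root by 13 semitones.
D up 13 semitones is Eb.

Eb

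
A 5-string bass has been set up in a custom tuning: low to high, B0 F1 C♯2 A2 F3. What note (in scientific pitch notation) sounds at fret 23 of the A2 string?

G♯4

The open A2 string plus 23 semitones: A–A#–B–C–…–F#–G–G#.
The walk passes from B into C 2 times, so the octave number goes from 2 to 4.
(Equivalently spelled A♭4.)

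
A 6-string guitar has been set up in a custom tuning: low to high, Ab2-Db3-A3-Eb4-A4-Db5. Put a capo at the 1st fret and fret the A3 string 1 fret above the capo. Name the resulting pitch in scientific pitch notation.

B3

The capo raises the open A3 by 1 semitone to Bb3; fretting 1 more gives A3 + 1 + 1 = A3 + 2 semitones = B3.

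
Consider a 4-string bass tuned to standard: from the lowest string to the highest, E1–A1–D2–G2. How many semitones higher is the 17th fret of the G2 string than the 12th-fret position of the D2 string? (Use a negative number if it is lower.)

G2 at fret 17 → C4 (MIDI 60); D2 at fret 12 → D3 (MIDI 50).
60 − 50 = 10, so the two pitches are 10 semitones apart.

10 semitones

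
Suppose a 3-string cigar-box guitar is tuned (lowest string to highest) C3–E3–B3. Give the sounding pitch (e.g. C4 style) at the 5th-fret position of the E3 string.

E3 is MIDI 52. Adding 5 gives 57, which is A3.

A3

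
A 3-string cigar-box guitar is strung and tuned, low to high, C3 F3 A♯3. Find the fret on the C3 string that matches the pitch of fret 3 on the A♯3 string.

13

A♯3 at fret 3 is A♯3 + 3 semitones = C♯4.
The open C3 string is 10 semitones below the open A♯3, so the same pitch on the C3 string lies at fret 3 + 10 = 13.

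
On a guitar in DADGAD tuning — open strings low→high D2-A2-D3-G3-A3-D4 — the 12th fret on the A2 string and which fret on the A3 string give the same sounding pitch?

0

A2 at fret 12 is A2 + 12 semitones = A3.
The open A3 string is 12 semitones above the open A2, so the same pitch on the A3 string lies at fret 12 − 12 = 0.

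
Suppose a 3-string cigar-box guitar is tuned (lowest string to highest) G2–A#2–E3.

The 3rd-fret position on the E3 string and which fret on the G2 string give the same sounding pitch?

Fret 3 on E3 is MIDI 52 + 3 = 55 (G3). On the G2 string (open MIDI 43), that pitch is 55 − 43 = fret 12.

12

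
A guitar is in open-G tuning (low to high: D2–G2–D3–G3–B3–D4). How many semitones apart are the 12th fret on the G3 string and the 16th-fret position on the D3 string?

1 semitone

G3 at fret 12 → G4 (MIDI 67); D3 at fret 16 → F#4 (MIDI 66).
67 − 66 = 1, so the two pitches are 1 semitone apart, with G4 the higher.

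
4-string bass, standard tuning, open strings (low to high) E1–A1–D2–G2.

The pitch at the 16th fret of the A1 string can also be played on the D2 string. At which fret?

Fret 16 on A1 is MIDI 33 + 16 = 49 (C#3). On the D2 string (open MIDI 38), that pitch is 49 − 38 = fret 11.

11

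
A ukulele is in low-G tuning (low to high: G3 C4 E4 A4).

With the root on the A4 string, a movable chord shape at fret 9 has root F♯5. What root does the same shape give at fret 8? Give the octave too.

Moving from fret 9 to fret 8 shifts the root by -1 semitone.
F♯5 down 1 semitone is F5.

F5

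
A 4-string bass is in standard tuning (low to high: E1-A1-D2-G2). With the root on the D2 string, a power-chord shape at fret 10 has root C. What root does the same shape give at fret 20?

Moving from fret 10 to fret 20 shifts the root by 10 semitones.
C up 10 semitones is A♯.

A♯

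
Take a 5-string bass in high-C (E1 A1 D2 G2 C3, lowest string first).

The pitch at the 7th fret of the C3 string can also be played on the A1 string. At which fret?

22

C3 at fret 7 is C3 + 7 semitones = G3.
The open A1 string is 15 semitones below the open C3, so the same pitch on the A1 string lies at fret 7 + 15 = 22.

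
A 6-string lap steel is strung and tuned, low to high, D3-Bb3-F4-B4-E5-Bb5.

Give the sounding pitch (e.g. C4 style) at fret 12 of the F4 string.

The open F4 string plus 12 semitones: F–Gb–G–Ab–…–Eb–E–F.
The walk passes from B into C once, so the octave number goes from 4 to 5.

F5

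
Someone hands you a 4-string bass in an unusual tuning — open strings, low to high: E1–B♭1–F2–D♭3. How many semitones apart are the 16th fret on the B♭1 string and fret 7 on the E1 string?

B♭1 at fret 16 → D3 (MIDI 50); E1 at fret 7 → B1 (MIDI 35).
50 − 35 = 15, so the two pitches are 15 semitones apart, with D3 the higher.

15 semitones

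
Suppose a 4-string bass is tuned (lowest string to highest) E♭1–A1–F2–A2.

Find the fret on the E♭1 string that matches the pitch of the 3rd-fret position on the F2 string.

Fret 3 on F2 is MIDI 41 + 3 = 44 (A♭2). On the E♭1 string (open MIDI 27), that pitch is 44 − 27 = fret 17.

17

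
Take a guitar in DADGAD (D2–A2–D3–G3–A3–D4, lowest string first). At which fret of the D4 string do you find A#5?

A#5 is 20 semitones above the open D4 (D–D#–E–F–…–G#–A–A#), so it sits at fret 20.

20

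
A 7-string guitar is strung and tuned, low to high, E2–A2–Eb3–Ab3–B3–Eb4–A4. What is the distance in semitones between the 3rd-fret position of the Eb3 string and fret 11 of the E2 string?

Eb3 at fret 3 → Gb3 (MIDI 54); E2 at fret 11 → Eb3 (MIDI 51).
54 − 51 = 3, so the two pitches are 3 semitones apart, with Gb3 the higher.

3 semitones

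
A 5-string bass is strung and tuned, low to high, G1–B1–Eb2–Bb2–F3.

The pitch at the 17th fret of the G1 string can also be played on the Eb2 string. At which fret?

9

G1 at fret 17 is G1 + 17 semitones = C3.
The open Eb2 string is 8 semitones above the open G1, so the same pitch on the Eb2 string lies at fret 17 − 8 = 9.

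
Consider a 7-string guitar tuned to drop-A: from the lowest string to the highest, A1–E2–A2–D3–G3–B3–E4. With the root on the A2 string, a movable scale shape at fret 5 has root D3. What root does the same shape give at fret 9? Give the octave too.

Moving from fret 5 to fret 9 shifts the root by 4 semitones.
D3 up 4 semitones is F#3.

F#3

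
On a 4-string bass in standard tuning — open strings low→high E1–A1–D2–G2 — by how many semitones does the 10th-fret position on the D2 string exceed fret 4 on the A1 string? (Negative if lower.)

D2 at fret 10 → C3 (MIDI 48); A1 at fret 4 → C♯2 (MIDI 37).
48 − 37 = 11, so the two pitches are 11 semitones apart.

11 semitones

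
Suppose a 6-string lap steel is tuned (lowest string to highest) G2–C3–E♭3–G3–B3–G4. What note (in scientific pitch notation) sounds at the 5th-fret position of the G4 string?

C5

Each fret is one semitone, so G4 + 5 = C5.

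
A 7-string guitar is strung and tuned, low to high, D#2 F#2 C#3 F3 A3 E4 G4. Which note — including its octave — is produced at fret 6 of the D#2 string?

A2

The open D#2 string plus 6 semitones: D#–E–F–F#–G–G#–A.
No B→C boundary is crossed, so the octave stays at 2.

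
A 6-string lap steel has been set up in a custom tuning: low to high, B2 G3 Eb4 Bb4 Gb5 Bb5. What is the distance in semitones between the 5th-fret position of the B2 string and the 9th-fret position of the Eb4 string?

20 semitones

B2 at fret 5 → E3 (MIDI 52); Eb4 at fret 9 → C5 (MIDI 72).
52 − 72 = -20, so the two pitches are 20 semitones apart, with C5 the higher.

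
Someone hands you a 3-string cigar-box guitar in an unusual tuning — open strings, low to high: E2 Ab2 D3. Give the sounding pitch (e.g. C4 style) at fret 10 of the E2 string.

Each fret is one semitone, so E2 + 10 = D3.

D3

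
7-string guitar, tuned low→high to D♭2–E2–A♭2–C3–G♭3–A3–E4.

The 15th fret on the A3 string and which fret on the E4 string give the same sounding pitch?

8

A3 at fret 15 is A3 + 15 semitones = C5.
The open E4 string is 7 semitones above the open A3, so the same pitch on the E4 string lies at fret 15 − 7 = 8.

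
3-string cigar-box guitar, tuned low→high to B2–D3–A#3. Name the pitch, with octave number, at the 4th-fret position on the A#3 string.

D4

Each fret is one semitone, so A#3 + 4 = D4.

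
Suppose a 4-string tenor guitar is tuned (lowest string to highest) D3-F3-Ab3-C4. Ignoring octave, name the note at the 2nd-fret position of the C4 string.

D

Each fret is one semitone, so C4 + 2 = D.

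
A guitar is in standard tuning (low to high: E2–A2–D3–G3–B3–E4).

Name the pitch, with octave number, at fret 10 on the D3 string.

C4

Each fret is one semitone, so D3 + 10 = C4.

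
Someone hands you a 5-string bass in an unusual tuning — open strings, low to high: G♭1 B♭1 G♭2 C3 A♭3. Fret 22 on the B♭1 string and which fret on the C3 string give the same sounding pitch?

Fret 22 on B♭1 is MIDI 34 + 22 = 56 (A♭3). On the C3 string (open MIDI 48), that pitch is 56 − 48 = fret 8.

8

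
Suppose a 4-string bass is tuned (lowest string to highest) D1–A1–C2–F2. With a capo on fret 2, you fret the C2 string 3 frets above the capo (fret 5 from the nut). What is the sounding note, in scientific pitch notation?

The capo raises the open C2 by 2 semitones to D2; fretting 3 more gives C2 + 2 + 3 = C2 + 5 semitones = F2.

F2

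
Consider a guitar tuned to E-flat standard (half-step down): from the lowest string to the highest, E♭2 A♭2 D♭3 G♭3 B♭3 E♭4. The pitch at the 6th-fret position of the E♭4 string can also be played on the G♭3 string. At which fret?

15

E♭4 at fret 6 is E♭4 + 6 semitones = A4.
The open G♭3 string is 9 semitones below the open E♭4, so the same pitch on the G♭3 string lies at fret 6 + 9 = 15.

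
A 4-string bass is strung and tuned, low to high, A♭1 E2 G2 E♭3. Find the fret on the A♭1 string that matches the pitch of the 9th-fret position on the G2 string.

G2 at fret 9 is G2 + 9 semitones = E3.
The open A♭1 string is 11 semitones below the open G2, so the same pitch on the A♭1 string lies at fret 9 + 11 = 20.

20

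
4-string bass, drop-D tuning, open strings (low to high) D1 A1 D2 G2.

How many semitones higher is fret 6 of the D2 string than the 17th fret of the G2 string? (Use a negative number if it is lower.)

-16 semitones

D2 at fret 6 → G#2 (MIDI 44); G2 at fret 17 → C4 (MIDI 60).
44 − 60 = -16, so the two pitches are 16 semitones apart.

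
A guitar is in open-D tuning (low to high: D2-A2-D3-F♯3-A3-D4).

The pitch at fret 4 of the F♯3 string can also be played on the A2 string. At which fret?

13

Fret 4 on F♯3 is MIDI 54 + 4 = 58 (A♯3). On the A2 string (open MIDI 45), that pitch is 58 − 45 = fret 13.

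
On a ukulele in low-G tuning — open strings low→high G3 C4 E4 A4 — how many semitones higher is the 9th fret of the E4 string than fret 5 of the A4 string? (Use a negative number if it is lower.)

-1 semitone

E4 at fret 9 → C#5 (MIDI 73); A4 at fret 5 → D5 (MIDI 74).
73 − 74 = -1, so the two pitches are 1 semitone apart.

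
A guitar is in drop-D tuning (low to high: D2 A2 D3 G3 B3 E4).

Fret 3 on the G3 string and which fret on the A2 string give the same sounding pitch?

13

G3 at fret 3 is G3 + 3 semitones = A#3.
The open A2 string is 10 semitones below the open G3, so the same pitch on the A2 string lies at fret 3 + 10 = 13.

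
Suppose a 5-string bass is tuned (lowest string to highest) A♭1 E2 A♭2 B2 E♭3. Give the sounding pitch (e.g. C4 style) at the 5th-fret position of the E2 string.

E2 is MIDI 40. Adding 5 gives 45, which is A2.

A2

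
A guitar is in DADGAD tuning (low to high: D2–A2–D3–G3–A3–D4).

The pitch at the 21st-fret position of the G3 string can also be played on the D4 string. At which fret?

Fret 21 on G3 is MIDI 55 + 21 = 76 (E5). On the D4 string (open MIDI 62), that pitch is 76 − 62 = fret 14.

14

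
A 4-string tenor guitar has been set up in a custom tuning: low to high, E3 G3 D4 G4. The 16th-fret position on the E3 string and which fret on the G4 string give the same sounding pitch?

1

E3 at fret 16 is E3 + 16 semitones = G#4.
The open G4 string is 15 semitones above the open E3, so the same pitch on the G4 string lies at fret 16 − 15 = 1.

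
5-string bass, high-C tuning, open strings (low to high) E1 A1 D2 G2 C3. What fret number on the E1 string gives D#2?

11

D#2 is 11 semitones above the open E1 (E–F–F#–G–…–C#–D–D#), so it sits at fret 11.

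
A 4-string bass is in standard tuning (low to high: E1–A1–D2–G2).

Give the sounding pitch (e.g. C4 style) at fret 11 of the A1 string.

Each fret is one semitone, so A1 + 11 = G#2.

G#2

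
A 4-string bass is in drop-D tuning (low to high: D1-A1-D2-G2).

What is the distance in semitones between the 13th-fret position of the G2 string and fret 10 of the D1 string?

G2 at fret 13 → G♯3 (MIDI 56); D1 at fret 10 → C2 (MIDI 36).
56 − 36 = 20, so the two pitches are 20 semitones apart, with G♯3 the higher.

20 semitones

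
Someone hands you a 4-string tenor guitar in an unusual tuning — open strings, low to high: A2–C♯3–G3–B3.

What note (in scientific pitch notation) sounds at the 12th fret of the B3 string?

B4

Each fret is one semitone, so B3 + 12 = B4.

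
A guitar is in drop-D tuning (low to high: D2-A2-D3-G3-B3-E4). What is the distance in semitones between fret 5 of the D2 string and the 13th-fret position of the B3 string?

D2 at fret 5 → G2 (MIDI 43); B3 at fret 13 → C5 (MIDI 72).
43 − 72 = -29, so the two pitches are 29 semitones apart, with C5 the higher.

29 semitones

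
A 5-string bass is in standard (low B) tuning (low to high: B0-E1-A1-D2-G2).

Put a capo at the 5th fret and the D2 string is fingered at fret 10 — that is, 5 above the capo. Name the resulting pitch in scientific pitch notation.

C3

The capo raises the open D2 by 5 semitones to G2; fretting 5 more gives D2 + 5 + 5 = D2 + 10 semitones = C3.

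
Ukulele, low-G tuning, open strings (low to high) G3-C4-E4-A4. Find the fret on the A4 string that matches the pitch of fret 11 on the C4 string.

C4 at fret 11 is C4 + 11 semitones = B4.
The open A4 string is 9 semitones above the open C4, so the same pitch on the A4 string lies at fret 11 − 9 = 2.

2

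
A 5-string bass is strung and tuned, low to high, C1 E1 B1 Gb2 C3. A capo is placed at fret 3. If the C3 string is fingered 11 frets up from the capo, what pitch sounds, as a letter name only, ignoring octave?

The capo raises the open C3 by 3 semitones to Eb3; fretting 11 more gives C3 + 3 + 11 = C3 + 14 semitones, landing on D.

D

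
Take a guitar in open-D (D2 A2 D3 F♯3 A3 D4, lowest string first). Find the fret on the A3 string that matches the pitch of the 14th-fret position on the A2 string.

2

Fret 14 on A2 is MIDI 45 + 14 = 59 (B3). On the A3 string (open MIDI 57), that pitch is 59 − 57 = fret 2.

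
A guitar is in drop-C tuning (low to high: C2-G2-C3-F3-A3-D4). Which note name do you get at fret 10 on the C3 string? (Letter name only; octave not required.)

A♯

The open C3 string plus 10 semitones: C–C#–D–D#–…–G#–A–A#.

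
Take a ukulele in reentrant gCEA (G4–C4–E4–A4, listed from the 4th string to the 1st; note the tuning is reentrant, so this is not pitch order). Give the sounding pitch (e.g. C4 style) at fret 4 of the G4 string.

The open G4 string plus 4 semitones: G–G#–A–A#–B.
No B→C boundary is crossed, so the octave stays at 4.

B4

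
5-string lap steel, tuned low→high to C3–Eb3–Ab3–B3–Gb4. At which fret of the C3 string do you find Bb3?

Bb3 is 10 semitones above the open C3 (C–Db–D–Eb–…–Ab–A–Bb), so it sits at fret 10.

10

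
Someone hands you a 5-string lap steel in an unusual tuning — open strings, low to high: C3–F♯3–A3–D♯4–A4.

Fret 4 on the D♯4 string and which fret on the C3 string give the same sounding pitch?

19

Fret 4 on D♯4 is MIDI 63 + 4 = 67 (G4). On the C3 string (open MIDI 48), that pitch is 67 − 48 = fret 19.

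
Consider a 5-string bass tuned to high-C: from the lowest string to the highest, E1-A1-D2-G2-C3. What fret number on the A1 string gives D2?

D2 is 5 semitones above the open A1 (A–A#–B–C–C#–D), so it sits at fret 5.

5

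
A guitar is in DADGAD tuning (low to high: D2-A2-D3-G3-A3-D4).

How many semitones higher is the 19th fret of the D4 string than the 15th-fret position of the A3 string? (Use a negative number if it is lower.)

D4 at fret 19 → A5 (MIDI 81); A3 at fret 15 → C5 (MIDI 72).
81 − 72 = 9, so the two pitches are 9 semitones apart.

9 semitones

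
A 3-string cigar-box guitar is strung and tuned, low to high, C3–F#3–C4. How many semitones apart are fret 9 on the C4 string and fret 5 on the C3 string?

16 semitones

C4 at fret 9 → A4 (MIDI 69); C3 at fret 5 → F3 (MIDI 53).
69 − 53 = 16, so the two pitches are 16 semitones apart, with A4 the higher.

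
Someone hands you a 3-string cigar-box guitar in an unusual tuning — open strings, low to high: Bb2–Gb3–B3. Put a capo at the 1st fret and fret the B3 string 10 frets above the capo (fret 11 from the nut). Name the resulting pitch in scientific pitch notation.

The capo raises the open B3 by 1 semitone to C4; fretting 10 more gives B3 + 1 + 10 = B3 + 11 semitones = Bb4.
(Also written A#.)

Bb4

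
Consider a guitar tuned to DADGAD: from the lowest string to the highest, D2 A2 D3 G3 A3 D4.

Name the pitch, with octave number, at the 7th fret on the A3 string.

A3 is MIDI 57. Adding 7 gives 64, which is E4.

E4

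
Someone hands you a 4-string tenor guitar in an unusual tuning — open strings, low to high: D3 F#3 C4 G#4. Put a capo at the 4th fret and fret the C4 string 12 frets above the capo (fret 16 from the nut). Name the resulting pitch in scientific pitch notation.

The capo raises the open C4 by 4 semitones to E4; fretting 12 more gives C4 + 4 + 12 = C4 + 16 semitones = E5.

E5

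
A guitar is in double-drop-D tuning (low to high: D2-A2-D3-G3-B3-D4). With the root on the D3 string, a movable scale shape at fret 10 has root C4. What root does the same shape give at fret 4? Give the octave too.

Moving from fret 10 to fret 4 shifts the root by -6 semitones.
C4 down 6 semitones is F#3.

F#3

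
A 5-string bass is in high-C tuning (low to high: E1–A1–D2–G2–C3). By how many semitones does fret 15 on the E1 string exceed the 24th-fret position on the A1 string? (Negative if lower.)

-14 semitones

E1 at fret 15 → G2 (MIDI 43); A1 at fret 24 → A3 (MIDI 57).
43 − 57 = -14, so the two pitches are 14 semitones apart.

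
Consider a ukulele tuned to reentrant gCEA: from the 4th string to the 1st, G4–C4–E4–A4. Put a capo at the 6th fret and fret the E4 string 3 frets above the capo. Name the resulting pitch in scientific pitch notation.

C#5

The capo raises the open E4 by 6 semitones to A#4; fretting 3 more gives E4 + 6 + 3 = E4 + 9 semitones = C#5.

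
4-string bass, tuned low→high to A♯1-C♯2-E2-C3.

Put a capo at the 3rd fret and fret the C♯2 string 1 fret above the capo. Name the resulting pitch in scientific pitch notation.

The capo raises the open C♯2 by 3 semitones to E2; fretting 1 more gives C♯2 + 3 + 1 = C♯2 + 4 semitones = F2.

F2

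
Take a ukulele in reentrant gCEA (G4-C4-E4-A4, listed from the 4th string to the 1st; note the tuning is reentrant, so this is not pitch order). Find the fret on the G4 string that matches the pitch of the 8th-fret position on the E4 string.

Fret 8 on E4 is MIDI 64 + 8 = 72 (C5). On the G4 string (open MIDI 67), that pitch is 72 − 67 = fret 5.

5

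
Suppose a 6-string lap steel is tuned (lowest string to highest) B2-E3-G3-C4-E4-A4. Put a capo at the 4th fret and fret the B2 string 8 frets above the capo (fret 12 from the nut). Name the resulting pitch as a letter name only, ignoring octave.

The capo raises the open B2 by 4 semitones to E♭3; fretting 8 more gives B2 + 4 + 8 = B2 + 12 semitones, landing on B.

B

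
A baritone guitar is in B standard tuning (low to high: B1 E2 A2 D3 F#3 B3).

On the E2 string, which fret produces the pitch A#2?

6

A#2 is 6 semitones above the open E2 (E–F–F#–G–G#–A–A#), so it sits at fret 6.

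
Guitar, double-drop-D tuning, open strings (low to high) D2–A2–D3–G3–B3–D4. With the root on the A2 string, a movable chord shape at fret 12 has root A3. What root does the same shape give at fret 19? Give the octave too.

E4

Moving from fret 12 to fret 19 shifts the root by 7 semitones.
A3 up 7 semitones is E4.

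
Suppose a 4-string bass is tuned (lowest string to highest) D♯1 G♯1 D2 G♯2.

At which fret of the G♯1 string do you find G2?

G2 is 11 semitones above the open G♯1 (G#–A–A#–B–…–F–F#–G), so it sits at fret 11.

11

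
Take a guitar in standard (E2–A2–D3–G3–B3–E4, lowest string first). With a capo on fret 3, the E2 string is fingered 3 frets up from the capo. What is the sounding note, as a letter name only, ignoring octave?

A#

The capo raises the open E2 by 3 semitones to G2; fretting 3 more gives E2 + 3 + 3 = E2 + 6 semitones, landing on A#.
(Also written Bb.)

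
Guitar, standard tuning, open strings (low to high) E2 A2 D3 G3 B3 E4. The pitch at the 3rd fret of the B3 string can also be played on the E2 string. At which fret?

Fret 3 on B3 is MIDI 59 + 3 = 62 (D4). On the E2 string (open MIDI 40), that pitch is 62 − 40 = fret 22.

22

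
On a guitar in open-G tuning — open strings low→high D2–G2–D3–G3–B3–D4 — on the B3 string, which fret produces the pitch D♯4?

D♯4 is 4 semitones above the open B3 (B–C–C#–D–D#), so it sits at fret 4.

4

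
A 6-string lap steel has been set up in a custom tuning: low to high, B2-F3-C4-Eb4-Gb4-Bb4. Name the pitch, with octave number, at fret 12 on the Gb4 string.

Gb4 is MIDI 66. Adding 12 gives 78, which is Gb5.
(Equivalently spelled F#5.)

Gb5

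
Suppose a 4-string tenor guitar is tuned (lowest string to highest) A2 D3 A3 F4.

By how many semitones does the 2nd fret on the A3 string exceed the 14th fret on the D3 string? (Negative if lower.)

-5 semitones

A3 at fret 2 → B3 (MIDI 59); D3 at fret 14 → E4 (MIDI 64).
59 − 64 = -5, so the two pitches are 5 semitones apart.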